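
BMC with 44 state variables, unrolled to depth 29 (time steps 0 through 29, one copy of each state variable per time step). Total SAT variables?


BMC unrolls to depth k, creating one copy of each state var for steps 0..k.
Step count = 29 + 1 = 30 (steps 0 through 29)
Vars per step = 44
Total = 44 * 30 = 1320

1320


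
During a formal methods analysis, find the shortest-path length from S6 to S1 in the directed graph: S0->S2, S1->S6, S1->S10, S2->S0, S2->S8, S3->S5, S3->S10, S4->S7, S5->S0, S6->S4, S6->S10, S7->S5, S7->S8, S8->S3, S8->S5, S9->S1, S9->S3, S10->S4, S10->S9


BFS layer-by-layer from S6:
  dist 0: {S6}
  dist 1: {S4, S10}
  dist 2: {S7, S9}
  dist 3: {S1, S3, S5, S8}
  -> S1 reached at distance 3
Shortest path length = 3

3


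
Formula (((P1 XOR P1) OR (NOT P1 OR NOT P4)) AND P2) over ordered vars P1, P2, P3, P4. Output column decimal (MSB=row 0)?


Formula: (((P1 XOR P1) OR (NOT P1 OR NOT P4)) AND P2) over P1, P2, P3, P4 (16 rows)
Evaluate each row (bits = P1,P2,P3,P4, MSB first):
  row 0 [0000]: (((0 XOR 0) OR (NOT 0 OR NOT 0)) AND 0) -> 0
  row 1 [0001]: (((0 XOR 0) OR (NOT 0 OR NOT 1)) AND 0) -> 0
  row 2 [0010]: (((0 XOR 0) OR (NOT 0 OR NOT 0)) AND 0) -> 0
  row 3 [0011]: (((0 XOR 0) OR (NOT 0 OR NOT 1)) AND 0) -> 0
  row 4 [0100]: (((0 XOR 0) OR (NOT 0 OR NOT 0)) AND 1) -> 1
  row 5 [0101]: (((0 XOR 0) OR (NOT 0 OR NOT 1)) AND 1) -> 1
  row 6 [0110]: (((0 XOR 0) OR (NOT 0 OR NOT 0)) AND 1) -> 1
  row 7 [0111]: (((0 XOR 0) OR (NOT 0 OR NOT 1)) AND 1) -> 1
  row 8 [1000]: (((1 XOR 1) OR (NOT 1 OR NOT 0)) AND 0) -> 0
  row 9 [1001]: (((1 XOR 1) OR (NOT 1 OR NOT 1)) AND 0) -> 0
  row 10 [1010]: (((1 XOR 1) OR (NOT 1 OR NOT 0)) AND 0) -> 0
  row 11 [1011]: (((1 XOR 1) OR (NOT 1 OR NOT 1)) AND 0) -> 0
  row 12 [1100]: (((1 XOR 1) OR (NOT 1 OR NOT 0)) AND 1) -> 1
  row 13 [1101]: (((1 XOR 1) OR (NOT 1 OR NOT 1)) AND 1) -> 0
  row 14 [1110]: (((1 XOR 1) OR (NOT 1 OR NOT 0)) AND 1) -> 1
  row 15 [1111]: (((1 XOR 1) OR (NOT 1 OR NOT 1)) AND 1) -> 0
Full result column, 4 rows per line (P1,P2 fixed per line; P3,P4 runs 00..11 left to right):
  rows 0-3 [P1,P2=00]: 0000  = hex 0
  rows 4-7 [P1,P2=01]: 1111  = hex F
  rows 8-11 [P1,P2=10]: 0000  = hex 0
  rows 12-15 [P1,P2=11]: 1010  = hex A
Output column (row 0 .. row 15) = 0000111100001010
Output column grouped in 4s = 0000 1111 0000 1010 = 0x0F0A
Convert to decimal digit by digit (value = value*16 + digit):
  0 -> 0
  0*16 + 15 (F) = 15
  15*16 + 0 = 240
  240*16 + 10 (A) = 3850
Decimal = 3850

3850


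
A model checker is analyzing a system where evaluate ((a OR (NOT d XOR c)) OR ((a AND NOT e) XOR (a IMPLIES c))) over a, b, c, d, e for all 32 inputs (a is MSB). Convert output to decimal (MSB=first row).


Formula: ((a OR (NOT d XOR c)) OR ((a AND NOT e) XOR (a IMPLIES c))) over a, b, c, d, e (32 rows)
Evaluate each row (bits = a,b,c,d,e, MSB first):
  row 0 [00000]: ((0 OR (NOT 0 XOR 0)) OR ((0 AND NOT 0) XOR (0 IMPLIES 0))) -> 1
  row 1 [00001]: ((0 OR (NOT 0 XOR 0)) OR ((0 AND NOT 1) XOR (0 IMPLIES 0))) -> 1
  row 2 [00010]: ((0 OR (NOT 1 XOR 0)) OR ((0 AND NOT 0) XOR (0 IMPLIES 0))) -> 1
  row 3 [00011]: ((0 OR (NOT 1 XOR 0)) OR ((0 AND NOT 1) XOR (0 IMPLIES 0))) -> 1
  row 4 [00100]: ((0 OR (NOT 0 XOR 1)) OR ((0 AND NOT 0) XOR (0 IMPLIES 1))) -> 1
  row 5 [00101]: ((0 OR (NOT 0 XOR 1)) OR ((0 AND NOT 1) XOR (0 IMPLIES 1))) -> 1
  row 6 [00110]: ((0 OR (NOT 1 XOR 1)) OR ((0 AND NOT 0) XOR (0 IMPLIES 1))) -> 1
  row 7 [00111]: ((0 OR (NOT 1 XOR 1)) OR ((0 AND NOT 1) XOR (0 IMPLIES 1))) -> 1
  row 8 [01000]: ((0 OR (NOT 0 XOR 0)) OR ((0 AND NOT 0) XOR (0 IMPLIES 0))) -> 1
  row 9 [01001]: ((0 OR (NOT 0 XOR 0)) OR ((0 AND NOT 1) XOR (0 IMPLIES 0))) -> 1
  row 10 [01010]: ((0 OR (NOT 1 XOR 0)) OR ((0 AND NOT 0) XOR (0 IMPLIES 0))) -> 1
  row 11 [01011]: ((0 OR (NOT 1 XOR 0)) OR ((0 AND NOT 1) XOR (0 IMPLIES 0))) -> 1
  row 12 [01100]: ((0 OR (NOT 0 XOR 1)) OR ((0 AND NOT 0) XOR (0 IMPLIES 1))) -> 1
  row 13 [01101]: ((0 OR (NOT 0 XOR 1)) OR ((0 AND NOT 1) XOR (0 IMPLIES 1))) -> 1
  row 14 [01110]: ((0 OR (NOT 1 XOR 1)) OR ((0 AND NOT 0) XOR (0 IMPLIES 1))) -> 1
  row 15 [01111]: ((0 OR (NOT 1 XOR 1)) OR ((0 AND NOT 1) XOR (0 IMPLIES 1))) -> 1
  row 16 [10000]: ((1 OR (NOT 0 XOR 0)) OR ((1 AND NOT 0) XOR (1 IMPLIES 0))) -> 1
  row 17 [10001]: ((1 OR (NOT 0 XOR 0)) OR ((1 AND NOT 1) XOR (1 IMPLIES 0))) -> 1
  row 18 [10010]: ((1 OR (NOT 1 XOR 0)) OR ((1 AND NOT 0) XOR (1 IMPLIES 0))) -> 1
  row 19 [10011]: ((1 OR (NOT 1 XOR 0)) OR ((1 AND NOT 1) XOR (1 IMPLIES 0))) -> 1
  row 20 [10100]: ((1 OR (NOT 0 XOR 1)) OR ((1 AND NOT 0) XOR (1 IMPLIES 1))) -> 1
  row 21 [10101]: ((1 OR (NOT 0 XOR 1)) OR ((1 AND NOT 1) XOR (1 IMPLIES 1))) -> 1
  row 22 [10110]: ((1 OR (NOT 1 XOR 1)) OR ((1 AND NOT 0) XOR (1 IMPLIES 1))) -> 1
  row 23 [10111]: ((1 OR (NOT 1 XOR 1)) OR ((1 AND NOT 1) XOR (1 IMPLIES 1))) -> 1
  row 24 [11000]: ((1 OR (NOT 0 XOR 0)) OR ((1 AND NOT 0) XOR (1 IMPLIES 0))) -> 1
  row 25 [11001]: ((1 OR (NOT 0 XOR 0)) OR ((1 AND NOT 1) XOR (1 IMPLIES 0))) -> 1
  row 26 [11010]: ((1 OR (NOT 1 XOR 0)) OR ((1 AND NOT 0) XOR (1 IMPLIES 0))) -> 1
  row 27 [11011]: ((1 OR (NOT 1 XOR 0)) OR ((1 AND NOT 1) XOR (1 IMPLIES 0))) -> 1
  row 28 [11100]: ((1 OR (NOT 0 XOR 1)) OR ((1 AND NOT 0) XOR (1 IMPLIES 1))) -> 1
  row 29 [11101]: ((1 OR (NOT 0 XOR 1)) OR ((1 AND NOT 1) XOR (1 IMPLIES 1))) -> 1
  row 30 [11110]: ((1 OR (NOT 1 XOR 1)) OR ((1 AND NOT 0) XOR (1 IMPLIES 1))) -> 1
  row 31 [11111]: ((1 OR (NOT 1 XOR 1)) OR ((1 AND NOT 1) XOR (1 IMPLIES 1))) -> 1
Full result column, 4 rows per line (a,b,c fixed per line; d,e runs 00..11 left to right):
  rows 0-3 [a,b,c=000]: 1111  = hex F
  rows 4-7 [a,b,c=001]: 1111  = hex F
  rows 8-11 [a,b,c=010]: 1111  = hex F
  rows 12-15 [a,b,c=011]: 1111  = hex F
  rows 16-19 [a,b,c=100]: 1111  = hex F
  rows 20-23 [a,b,c=101]: 1111  = hex F
  rows 24-27 [a,b,c=110]: 1111  = hex F
  rows 28-31 [a,b,c=111]: 1111  = hex F
Output column (row 0 .. row 31) = 11111111111111111111111111111111
Output column grouped in 4s = 1111 1111 1111 1111 1111 1111 1111 1111 = 0xFFFFFFFF
Convert to decimal digit by digit (value = value*16 + digit):
  F -> 15
  15*16 + 15 (F) = 255
  255*16 + 15 (F) = 4095
  4095*16 + 15 (F) = 65535
  65535*16 + 15 (F) = 1048575
  1048575*16 + 15 (F) = 16777215
  16777215*16 + 15 (F) = 268435455
  268435455*16 + 15 (F) = 4294967295
Decimal = 4294967295

4294967295


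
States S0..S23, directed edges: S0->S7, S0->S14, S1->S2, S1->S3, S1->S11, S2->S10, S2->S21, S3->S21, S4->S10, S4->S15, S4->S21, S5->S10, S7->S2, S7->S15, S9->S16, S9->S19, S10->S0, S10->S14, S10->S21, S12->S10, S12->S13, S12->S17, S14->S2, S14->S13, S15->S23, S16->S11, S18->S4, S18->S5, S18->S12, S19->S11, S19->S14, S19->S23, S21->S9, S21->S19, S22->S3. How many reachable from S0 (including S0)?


BFS from S0:
  layer 0: {S0}
  layer 1: {S7, S14}
  layer 2: {S2, S13, S15}
  layer 3: {S10, S21, S23}
  layer 4: {S9, S19}
  layer 5: {S11, S16}
Reachable set: {S0, S2, S7, S9, S10, S11, S13, S14, S15, S16, S19, S21, S23}
Count = 13

13


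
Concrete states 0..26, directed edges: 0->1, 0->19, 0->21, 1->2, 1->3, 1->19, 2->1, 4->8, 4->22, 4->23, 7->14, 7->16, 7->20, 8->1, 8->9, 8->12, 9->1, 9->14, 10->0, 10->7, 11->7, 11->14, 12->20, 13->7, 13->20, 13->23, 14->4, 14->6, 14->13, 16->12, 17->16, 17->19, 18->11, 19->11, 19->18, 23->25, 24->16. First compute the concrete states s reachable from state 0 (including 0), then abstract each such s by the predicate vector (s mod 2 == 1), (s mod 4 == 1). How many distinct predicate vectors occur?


BFS from 0:
Concrete reachable: {0, 1, 2, 3, 4, 6, 7, 8, 9, 11, 12, 13, 14, 16, 18, 19, 20, 21, 22, 23, 25}
Abstract via predicates (s mod 2 == 1), (s mod 4 == 1):
  (0,0) <- {0, 2, 4, 6, 8, 12, 14, 16, 18, 20, 22}
  (1,0) <- {3, 7, 11, 19, 23}
  (1,1) <- {1, 9, 13, 21, 25}
Distinct abstract states = 3

3


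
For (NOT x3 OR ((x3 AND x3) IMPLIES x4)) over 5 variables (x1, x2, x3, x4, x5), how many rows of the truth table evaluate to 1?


Formula: (NOT x3 OR ((x3 AND x3) IMPLIES x4)) over 5 vars (32 rows)
Evaluate each row (x1, x2, x3, x4, x5 as bits, MSB first):
  row 0 [00000]: (NOT 0 OR ((0 AND 0) IMPLIES 0)) -> 1
  row 1 [00001]: (NOT 0 OR ((0 AND 0) IMPLIES 0)) -> 1
  row 2 [00010]: (NOT 0 OR ((0 AND 0) IMPLIES 1)) -> 1
  row 3 [00011]: (NOT 0 OR ((0 AND 0) IMPLIES 1)) -> 1
  row 4 [00100]: (NOT 1 OR ((1 AND 1) IMPLIES 0)) -> 0
  row 5 [00101]: (NOT 1 OR ((1 AND 1) IMPLIES 0)) -> 0
  row 6 [00110]: (NOT 1 OR ((1 AND 1) IMPLIES 1)) -> 1
  row 7 [00111]: (NOT 1 OR ((1 AND 1) IMPLIES 1)) -> 1
  row 8 [01000]: (NOT 0 OR ((0 AND 0) IMPLIES 0)) -> 1
  row 9 [01001]: (NOT 0 OR ((0 AND 0) IMPLIES 0)) -> 1
  row 10 [01010]: (NOT 0 OR ((0 AND 0) IMPLIES 1)) -> 1
  row 11 [01011]: (NOT 0 OR ((0 AND 0) IMPLIES 1)) -> 1
  row 12 [01100]: (NOT 1 OR ((1 AND 1) IMPLIES 0)) -> 0
  row 13 [01101]: (NOT 1 OR ((1 AND 1) IMPLIES 0)) -> 0
  row 14 [01110]: (NOT 1 OR ((1 AND 1) IMPLIES 1)) -> 1
  row 15 [01111]: (NOT 1 OR ((1 AND 1) IMPLIES 1)) -> 1
  row 16 [10000]: (NOT 0 OR ((0 AND 0) IMPLIES 0)) -> 1
  row 17 [10001]: (NOT 0 OR ((0 AND 0) IMPLIES 0)) -> 1
  row 18 [10010]: (NOT 0 OR ((0 AND 0) IMPLIES 1)) -> 1
  row 19 [10011]: (NOT 0 OR ((0 AND 0) IMPLIES 1)) -> 1
  row 20 [10100]: (NOT 1 OR ((1 AND 1) IMPLIES 0)) -> 0
  row 21 [10101]: (NOT 1 OR ((1 AND 1) IMPLIES 0)) -> 0
  row 22 [10110]: (NOT 1 OR ((1 AND 1) IMPLIES 1)) -> 1
  row 23 [10111]: (NOT 1 OR ((1 AND 1) IMPLIES 1)) -> 1
  row 24 [11000]: (NOT 0 OR ((0 AND 0) IMPLIES 0)) -> 1
  row 25 [11001]: (NOT 0 OR ((0 AND 0) IMPLIES 0)) -> 1
  row 26 [11010]: (NOT 0 OR ((0 AND 0) IMPLIES 1)) -> 1
  row 27 [11011]: (NOT 0 OR ((0 AND 0) IMPLIES 1)) -> 1
  row 28 [11100]: (NOT 1 OR ((1 AND 1) IMPLIES 0)) -> 0
  row 29 [11101]: (NOT 1 OR ((1 AND 1) IMPLIES 0)) -> 0
  row 30 [11110]: (NOT 1 OR ((1 AND 1) IMPLIES 1)) -> 1
  row 31 [11111]: (NOT 1 OR ((1 AND 1) IMPLIES 1)) -> 1
Full result column, 8 rows per line (x1,x2 fixed per line; x3,x4,x5 runs 000..111 left to right):
  rows 0-7 [x1,x2=00]: 11110011  (ones: 6)
  rows 8-15 [x1,x2=01]: 11110011  (ones: 6)
  rows 16-23 [x1,x2=10]: 11110011  (ones: 6)
  rows 24-31 [x1,x2=11]: 11110011  (ones: 6)
Count of 1-rows = 6+6+6+6 = 24

24


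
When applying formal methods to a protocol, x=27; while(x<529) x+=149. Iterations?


Step 1: x goes from 27 toward 529 by 149; the body runs while x<529, so iterations = ceil((bound-start)/step)
Step 2: Distance=502
Step 3: ceil(502/149)=4

4


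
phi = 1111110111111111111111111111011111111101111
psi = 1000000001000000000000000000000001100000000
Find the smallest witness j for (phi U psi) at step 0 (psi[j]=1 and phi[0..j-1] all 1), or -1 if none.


(phi U psi) at 0: need smallest j with psi[j]=1 and phi[i]=1 for all i in [0,j).
Scan from step 0:
  step 0: psi=1 and phi held for [0,0) -> witness found
Witness step = 0

0


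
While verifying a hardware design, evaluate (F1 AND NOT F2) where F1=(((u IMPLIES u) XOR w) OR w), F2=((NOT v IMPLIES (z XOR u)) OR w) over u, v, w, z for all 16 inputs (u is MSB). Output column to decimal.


F1 = (((u IMPLIES u) XOR w) OR w)
F2 = ((NOT v IMPLIES (z XOR u)) OR w)
Counterexample to F1=>F2 is where F1=1 and F2=0.
Evaluate each row (bits = u,v,w,z, MSB first):
  row 0 [0000]: F1=1 F2=0 -> F1&~F2 -> 1
  row 1 [0001]: F1=1 F2=1 -> F1&~F2 -> 0
  row 2 [0010]: F1=1 F2=1 -> F1&~F2 -> 0
  row 3 [0011]: F1=1 F2=1 -> F1&~F2 -> 0
  row 4 [0100]: F1=1 F2=1 -> F1&~F2 -> 0
  row 5 [0101]: F1=1 F2=1 -> F1&~F2 -> 0
  row 6 [0110]: F1=1 F2=1 -> F1&~F2 -> 0
  row 7 [0111]: F1=1 F2=1 -> F1&~F2 -> 0
  row 8 [1000]: F1=1 F2=1 -> F1&~F2 -> 0
  row 9 [1001]: F1=1 F2=0 -> F1&~F2 -> 1
  row 10 [1010]: F1=1 F2=1 -> F1&~F2 -> 0
  row 11 [1011]: F1=1 F2=1 -> F1&~F2 -> 0
  row 12 [1100]: F1=1 F2=1 -> F1&~F2 -> 0
  row 13 [1101]: F1=1 F2=1 -> F1&~F2 -> 0
  row 14 [1110]: F1=1 F2=1 -> F1&~F2 -> 0
  row 15 [1111]: F1=1 F2=1 -> F1&~F2 -> 0
Full result column, 4 rows per line (u,v fixed per line; w,z runs 00..11 left to right):
  rows 0-3 [u,v=00]: 1000  = hex 8
  rows 4-7 [u,v=01]: 0000  = hex 0
  rows 8-11 [u,v=10]: 0100  = hex 4
  rows 12-15 [u,v=11]: 0000  = hex 0
Counterexample vector (row 0 .. row 15) = 1000000001000000
Output column grouped in 4s = 1000 0000 0100 0000 = 0x8040
Convert to decimal digit by digit (value = value*16 + digit):
  8 -> 8
  8*16 + 0 = 128
  128*16 + 4 = 2052
  2052*16 + 0 = 32832
Decimal = 32832

32832


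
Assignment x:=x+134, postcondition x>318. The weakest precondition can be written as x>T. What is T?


Formula: wp(x:=E, P) = P[E/x] (substitute E for x in postcondition)
Step 1: Postcondition: x>318
Step 2: Substitute x+134 for x: x+134>318
Step 3: Solve for x: x > 318-134 = 184

184


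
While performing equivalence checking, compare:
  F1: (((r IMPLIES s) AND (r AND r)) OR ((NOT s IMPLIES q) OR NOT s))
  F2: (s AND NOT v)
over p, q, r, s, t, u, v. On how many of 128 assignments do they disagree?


F1 = (((r IMPLIES s) AND (r AND r)) OR ((NOT s IMPLIES q) OR NOT s))
F2 = (s AND NOT v)
Evaluate both on each of 128 rows (bits = p,q,r,s,t,u,v):
  row 0 [0000000]: F1=1 F2=0 (differ) -> 1
  row 1 [0000001]: F1=1 F2=0 (differ) -> 1
  row 2 [0000010]: F1=1 F2=0 (differ) -> 1
  row 3 [0000011]: F1=1 F2=0 (differ) -> 1
  row 4 [0000100]: F1=1 F2=0 (differ) -> 1
  (every remaining row is evaluated the same way; all 128 results are listed next)
Full result column, 8 rows per line (p,q,r,s fixed per line; t,u,v runs 000..111 left to right):
  rows 0-7 [p,q,r,s=0000]: 11111111  (ones: 8)
  rows 8-15 [p,q,r,s=0001]: 01010101  (ones: 4)
  rows 16-23 [p,q,r,s=0010]: 11111111  (ones: 8)
  rows 24-31 [p,q,r,s=0011]: 01010101  (ones: 4)
  rows 32-39 [p,q,r,s=0100]: 11111111  (ones: 8)
  rows 40-47 [p,q,r,s=0101]: 01010101  (ones: 4)
  rows 48-55 [p,q,r,s=0110]: 11111111  (ones: 8)
  rows 56-63 [p,q,r,s=0111]: 01010101  (ones: 4)
  rows 64-71 [p,q,r,s=1000]: 11111111  (ones: 8)
  rows 72-79 [p,q,r,s=1001]: 01010101  (ones: 4)
  rows 80-87 [p,q,r,s=1010]: 11111111  (ones: 8)
  rows 88-95 [p,q,r,s=1011]: 01010101  (ones: 4)
  rows 96-103 [p,q,r,s=1100]: 11111111  (ones: 8)
  rows 104-111 [p,q,r,s=1101]: 01010101  (ones: 4)
  rows 112-119 [p,q,r,s=1110]: 11111111  (ones: 8)
  rows 120-127 [p,q,r,s=1111]: 01010101  (ones: 4)
Disagreements = 8+4+8+4+8+4+8+4+8+4+8+4+8+4+8+4 = 96

96


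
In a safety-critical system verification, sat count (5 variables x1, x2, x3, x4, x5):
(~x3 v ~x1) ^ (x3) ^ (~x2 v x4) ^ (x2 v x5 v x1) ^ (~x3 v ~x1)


CNF with 5 clauses over 5 vars (32 assignments).
An assignment satisfies CNF iff every clause has >=1 true literal.
Check each row (bits = x1,x2,x3,x4,x5; clause T/F shown):
  row 0 [00000]: clauses=TFTFT -> 0
  row 1 [00001]: clauses=TFTTT -> 0
  row 2 [00010]: clauses=TFTFT -> 0
  row 3 [00011]: clauses=TFTTT -> 0
  row 4 [00100]: clauses=TTTFT -> 0
  row 5 [00101]: clauses=TTTTT -> 1
  row 6 [00110]: clauses=TTTFT -> 0
  row 7 [00111]: clauses=TTTTT -> 1
  row 8 [01000]: clauses=TFFTT -> 0
  row 9 [01001]: clauses=TFFTT -> 0
  row 10 [01010]: clauses=TFTTT -> 0
  row 11 [01011]: clauses=TFTTT -> 0
  row 12 [01100]: clauses=TTFTT -> 0
  row 13 [01101]: clauses=TTFTT -> 0
  row 14 [01110]: clauses=TTTTT -> 1
  row 15 [01111]: clauses=TTTTT -> 1
  row 16 [10000]: clauses=TFTTT -> 0
  row 17 [10001]: clauses=TFTTT -> 0
  row 18 [10010]: clauses=TFTTT -> 0
  row 19 [10011]: clauses=TFTTT -> 0
  row 20 [10100]: clauses=FTTTF -> 0
  row 21 [10101]: clauses=FTTTF -> 0
  row 22 [10110]: clauses=FTTTF -> 0
  row 23 [10111]: clauses=FTTTF -> 0
  row 24 [11000]: clauses=TFFTT -> 0
  row 25 [11001]: clauses=TFFTT -> 0
  row 26 [11010]: clauses=TFTTT -> 0
  row 27 [11011]: clauses=TFTTT -> 0
  row 28 [11100]: clauses=FTFTF -> 0
  row 29 [11101]: clauses=FTFTF -> 0
  row 30 [11110]: clauses=FTTTF -> 0
  row 31 [11111]: clauses=FTTTF -> 0
Full result column, 8 rows per line (x1,x2 fixed per line; x3,x4,x5 runs 000..111 left to right):
  rows 0-7 [x1,x2=00]: 00000101  (ones: 2)
  rows 8-15 [x1,x2=01]: 00000011  (ones: 2)
  rows 16-23 [x1,x2=10]: 00000000  (ones: 0)
  rows 24-31 [x1,x2=11]: 00000000  (ones: 0)
Satisfying assignments = 2+2+0+0 = 4

4


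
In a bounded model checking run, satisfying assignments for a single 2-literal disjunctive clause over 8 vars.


Step 1: Total=2^8=256
Step 2: Unsat when all 2 false: 2^6=64
Step 3: Sat=256-64=192

192


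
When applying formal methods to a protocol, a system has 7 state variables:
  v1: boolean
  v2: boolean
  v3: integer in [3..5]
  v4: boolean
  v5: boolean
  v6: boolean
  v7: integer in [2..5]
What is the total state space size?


State space = product of domain sizes of all variables.
Domain sizes:
  v1 (boolean): 2
  v2 (boolean): 2
  v3 (integer in [3..5]): 3
  v4 (boolean): 2
  v5 (boolean): 2
  v6 (boolean): 2
  v7 (integer in [2..5]): 4
Product = 2 * 2 * 3 * 2 * 2 * 2 * 4 = 384

384


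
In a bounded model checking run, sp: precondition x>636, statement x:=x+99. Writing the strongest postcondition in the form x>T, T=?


Formula: sp(P, x:=E) = exists old_x. (x = E[old_x/x]) AND P[old_x/x] (old_x is the value of x before the assignment; eliminate old_x by solving x = E[old_x/x] for old_x)
Step 1: Precondition P: x>636, i.e. old_x > 636
Step 2: Assignment gives x = old_x + 99, so old_x = x - 99
Step 3: Substitute into P: x - 99 > 636
Step 4: Simplify: x > 636+99 = 735

735


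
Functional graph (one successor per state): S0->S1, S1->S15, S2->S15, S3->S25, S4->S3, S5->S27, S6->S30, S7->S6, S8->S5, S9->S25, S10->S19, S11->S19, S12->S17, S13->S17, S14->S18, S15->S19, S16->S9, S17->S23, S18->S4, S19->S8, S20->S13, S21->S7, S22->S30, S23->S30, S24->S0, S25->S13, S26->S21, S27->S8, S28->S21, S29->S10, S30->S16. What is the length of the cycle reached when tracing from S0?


Trace from S0 until a state repeats:
  S0 -> S1 -> S15 -> S19 -> S8 -> S5 -> S27 -> S8
S8 first seen at step 4, revisited at step 7.
Cycle length = 7 - 4 = 3

3


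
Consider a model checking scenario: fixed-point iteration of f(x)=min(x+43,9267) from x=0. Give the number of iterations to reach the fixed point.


Step 1: x=0, cap=9267, increment=43
Step 2: x grows by 43 each step until capped at 9267; fixed point is x=9267
Step 3: iterations = ceil(9267/43) = 216

216


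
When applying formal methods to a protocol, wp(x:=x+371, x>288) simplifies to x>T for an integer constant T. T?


Formula: wp(x:=E, P) = P[E/x] (substitute E for x in postcondition)
Step 1: Postcondition: x>288
Step 2: Substitute x+371 for x: x+371>288
Step 3: Solve for x: x > 288-371 = -83

-83


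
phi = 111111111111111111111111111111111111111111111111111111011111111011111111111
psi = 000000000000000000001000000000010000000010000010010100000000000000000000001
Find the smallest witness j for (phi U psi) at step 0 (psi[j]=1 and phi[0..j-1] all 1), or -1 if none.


(phi U psi) at 0: need smallest j with psi[j]=1 and phi[i]=1 for all i in [0,j).
Scan from step 0:
  step 0: phi=1, psi=0 -> continue
  step 1: phi=1, psi=0 -> continue
  step 2: phi=1, psi=0 -> continue
  step 3: phi=1, psi=0 -> continue
  step 20: psi=1 and phi held for [0,20) -> witness found
Witness step = 20

20


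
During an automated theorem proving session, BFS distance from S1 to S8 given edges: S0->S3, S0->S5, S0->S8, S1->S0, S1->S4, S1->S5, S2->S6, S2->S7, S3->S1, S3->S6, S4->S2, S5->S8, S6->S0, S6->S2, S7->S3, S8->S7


BFS layer-by-layer from S1:
  dist 0: {S1}
  dist 1: {S0, S4, S5}
  dist 2: {S2, S3, S8}
  -> S8 reached at distance 2
Shortest path length = 2

2


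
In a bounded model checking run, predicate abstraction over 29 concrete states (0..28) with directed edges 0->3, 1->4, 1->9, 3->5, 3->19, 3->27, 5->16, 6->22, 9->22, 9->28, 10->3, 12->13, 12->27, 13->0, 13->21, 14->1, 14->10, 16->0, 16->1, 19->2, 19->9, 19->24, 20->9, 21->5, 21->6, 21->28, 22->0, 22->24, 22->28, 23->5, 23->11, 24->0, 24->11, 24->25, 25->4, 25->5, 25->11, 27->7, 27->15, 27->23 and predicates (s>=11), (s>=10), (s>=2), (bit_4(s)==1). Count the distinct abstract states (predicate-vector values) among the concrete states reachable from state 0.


BFS from 0:
Concrete reachable: {0, 1, 2, 3, 4, 5, 7, 9, 11, 15, 16, 19, 22, 23, 24, 25, 27, 28}
Abstract via predicates (s>=11), (s>=10), (s>=2), (bit_4(s)==1):
  (0,0,0,0) <- {0, 1}
  (0,0,1,0) <- {2, 3, 4, 5, 7, 9}
  (1,1,1,0) <- {11, 15}
  (1,1,1,1) <- {16, 19, 22, 23, 24, 25, 27, 28}
Distinct abstract states = 4

4


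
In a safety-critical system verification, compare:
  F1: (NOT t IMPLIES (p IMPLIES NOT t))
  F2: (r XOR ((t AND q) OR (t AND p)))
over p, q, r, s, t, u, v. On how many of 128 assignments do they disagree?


F1 = (NOT t IMPLIES (p IMPLIES NOT t))
F2 = (r XOR ((t AND q) OR (t AND p)))
Evaluate both on each of 128 rows (bits = p,q,r,s,t,u,v):
  row 0 [0000000]: F1=1 F2=0 (differ) -> 1
  row 1 [0000001]: F1=1 F2=0 (differ) -> 1
  row 2 [0000010]: F1=1 F2=0 (differ) -> 1
  row 3 [0000011]: F1=1 F2=0 (differ) -> 1
  row 4 [0000100]: F1=1 F2=0 (differ) -> 1
  (every remaining row is evaluated the same way; all 128 results are listed next)
Full result column, 8 rows per line (p,q,r,s fixed per line; t,u,v runs 000..111 left to right):
  rows 0-7 [p,q,r,s=0000]: 11111111  (ones: 8)
  rows 8-15 [p,q,r,s=0001]: 11111111  (ones: 8)
  rows 16-23 [p,q,r,s=0010]: 00000000  (ones: 0)
  rows 24-31 [p,q,r,s=0011]: 00000000  (ones: 0)
  rows 32-39 [p,q,r,s=0100]: 11110000  (ones: 4)
  rows 40-47 [p,q,r,s=0101]: 11110000  (ones: 4)
  rows 48-55 [p,q,r,s=0110]: 00001111  (ones: 4)
  rows 56-63 [p,q,r,s=0111]: 00001111  (ones: 4)
  rows 64-71 [p,q,r,s=1000]: 11110000  (ones: 4)
  rows 72-79 [p,q,r,s=1001]: 11110000  (ones: 4)
  rows 80-87 [p,q,r,s=1010]: 00001111  (ones: 4)
  rows 88-95 [p,q,r,s=1011]: 00001111  (ones: 4)
  rows 96-103 [p,q,r,s=1100]: 11110000  (ones: 4)
  rows 104-111 [p,q,r,s=1101]: 11110000  (ones: 4)
  rows 112-119 [p,q,r,s=1110]: 00001111  (ones: 4)
  rows 120-127 [p,q,r,s=1111]: 00001111  (ones: 4)
Disagreements = 8+8+0+0+4+4+4+4+4+4+4+4+4+4+4+4 = 64

64


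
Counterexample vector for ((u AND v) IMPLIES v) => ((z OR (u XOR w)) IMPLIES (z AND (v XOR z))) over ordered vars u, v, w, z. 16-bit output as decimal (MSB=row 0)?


F1 = ((u AND v) IMPLIES v)
F2 = ((z OR (u XOR w)) IMPLIES (z AND (v XOR z)))
Counterexample to F1=>F2 is where F1=1 and F2=0.
Evaluate each row (bits = u,v,w,z, MSB first):
  row 0 [0000]: F1=1 F2=1 -> F1&~F2 -> 0
  row 1 [0001]: F1=1 F2=1 -> F1&~F2 -> 0
  row 2 [0010]: F1=1 F2=0 -> F1&~F2 -> 1
  row 3 [0011]: F1=1 F2=1 -> F1&~F2 -> 0
  row 4 [0100]: F1=1 F2=1 -> F1&~F2 -> 0
  row 5 [0101]: F1=1 F2=0 -> F1&~F2 -> 1
  row 6 [0110]: F1=1 F2=0 -> F1&~F2 -> 1
  row 7 [0111]: F1=1 F2=0 -> F1&~F2 -> 1
  row 8 [1000]: F1=1 F2=0 -> F1&~F2 -> 1
  row 9 [1001]: F1=1 F2=1 -> F1&~F2 -> 0
  row 10 [1010]: F1=1 F2=1 -> F1&~F2 -> 0
  row 11 [1011]: F1=1 F2=1 -> F1&~F2 -> 0
  row 12 [1100]: F1=1 F2=0 -> F1&~F2 -> 1
  row 13 [1101]: F1=1 F2=0 -> F1&~F2 -> 1
  row 14 [1110]: F1=1 F2=1 -> F1&~F2 -> 0
  row 15 [1111]: F1=1 F2=0 -> F1&~F2 -> 1
Full result column, 4 rows per line (u,v fixed per line; w,z runs 00..11 left to right):
  rows 0-3 [u,v=00]: 0010  = hex 2
  rows 4-7 [u,v=01]: 0111  = hex 7
  rows 8-11 [u,v=10]: 1000  = hex 8
  rows 12-15 [u,v=11]: 1101  = hex D
Counterexample vector (row 0 .. row 15) = 0010011110001101
Output column grouped in 4s = 0010 0111 1000 1101 = 0x278D
Convert to decimal digit by digit (value = value*16 + digit):
  2 -> 2
  2*16 + 7 = 39
  39*16 + 8 = 632
  632*16 + 13 (D) = 10125
Decimal = 10125

10125


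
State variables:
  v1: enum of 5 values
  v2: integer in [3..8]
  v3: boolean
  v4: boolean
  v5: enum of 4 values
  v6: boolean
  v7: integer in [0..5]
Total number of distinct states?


State space = product of domain sizes of all variables.
Domain sizes:
  v1 (enum of 5 values): 5
  v2 (integer in [3..8]): 6
  v3 (boolean): 2
  v4 (boolean): 2
  v5 (enum of 4 values): 4
  v6 (boolean): 2
  v7 (integer in [0..5]): 6
Product = 5 * 6 * 2 * 2 * 4 * 2 * 6 = 5760

5760


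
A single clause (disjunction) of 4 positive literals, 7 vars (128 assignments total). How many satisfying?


Step 1: Total=2^7=128
Step 2: Unsat when all 4 false: 2^3=8
Step 3: Sat=128-8=120

120


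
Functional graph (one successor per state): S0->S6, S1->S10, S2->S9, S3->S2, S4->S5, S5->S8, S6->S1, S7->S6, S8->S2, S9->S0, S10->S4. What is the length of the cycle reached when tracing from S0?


Trace from S0 until a state repeats:
  S0 -> S6 -> S1 -> S10 -> S4 -> S5 -> S8 -> S2 -> S9 -> S0
S0 first seen at step 0, revisited at step 9.
Cycle length = 9 - 0 = 9

9


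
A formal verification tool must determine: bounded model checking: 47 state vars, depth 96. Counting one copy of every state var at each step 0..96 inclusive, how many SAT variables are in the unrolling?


BMC unrolls to depth k, creating one copy of each state var for steps 0..k.
Step count = 96 + 1 = 97 (steps 0 through 96)
Vars per step = 47
Total = 47 * 97 = 4559

4559


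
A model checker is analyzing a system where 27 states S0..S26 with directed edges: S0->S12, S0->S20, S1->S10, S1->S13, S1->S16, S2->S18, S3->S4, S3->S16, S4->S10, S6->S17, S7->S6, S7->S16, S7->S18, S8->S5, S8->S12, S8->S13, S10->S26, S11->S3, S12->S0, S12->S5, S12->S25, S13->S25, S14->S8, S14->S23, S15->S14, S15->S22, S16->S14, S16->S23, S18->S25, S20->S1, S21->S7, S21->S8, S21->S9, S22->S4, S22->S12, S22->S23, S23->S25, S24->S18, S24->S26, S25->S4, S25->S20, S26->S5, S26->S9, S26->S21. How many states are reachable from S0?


BFS from S0:
  layer 0: {S0}
  layer 1: {S12, S20}
  layer 2: {S1, S5, S25}
  layer 3: {S4, S10, S13, S16}
  layer 4: {S14, S23, S26}
  layer 5: {S8, S9, S21}
  layer 6: {S7}
  layer 7: {S6, S18}
  layer 8: {S17}
Reachable set: {S0, S1, S4, S5, S6, S7, S8, S9, S10, S12, S13, S14, S16, S17, S18, S20, S21, S23, S25, S26}
Count = 20

20


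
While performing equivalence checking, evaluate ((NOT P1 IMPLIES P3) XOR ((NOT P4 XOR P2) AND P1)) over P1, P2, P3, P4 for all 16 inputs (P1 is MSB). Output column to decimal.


Formula: ((NOT P1 IMPLIES P3) XOR ((NOT P4 XOR P2) AND P1)) over P1, P2, P3, P4 (16 rows)
Evaluate each row (bits = P1,P2,P3,P4, MSB first):
  row 0 [0000]: ((NOT 0 IMPLIES 0) XOR ((NOT 0 XOR 0) AND 0)) -> 0
  row 1 [0001]: ((NOT 0 IMPLIES 0) XOR ((NOT 1 XOR 0) AND 0)) -> 0
  row 2 [0010]: ((NOT 0 IMPLIES 1) XOR ((NOT 0 XOR 0) AND 0)) -> 1
  row 3 [0011]: ((NOT 0 IMPLIES 1) XOR ((NOT 1 XOR 0) AND 0)) -> 1
  row 4 [0100]: ((NOT 0 IMPLIES 0) XOR ((NOT 0 XOR 1) AND 0)) -> 0
  row 5 [0101]: ((NOT 0 IMPLIES 0) XOR ((NOT 1 XOR 1) AND 0)) -> 0
  row 6 [0110]: ((NOT 0 IMPLIES 1) XOR ((NOT 0 XOR 1) AND 0)) -> 1
  row 7 [0111]: ((NOT 0 IMPLIES 1) XOR ((NOT 1 XOR 1) AND 0)) -> 1
  row 8 [1000]: ((NOT 1 IMPLIES 0) XOR ((NOT 0 XOR 0) AND 1)) -> 0
  row 9 [1001]: ((NOT 1 IMPLIES 0) XOR ((NOT 1 XOR 0) AND 1)) -> 1
  row 10 [1010]: ((NOT 1 IMPLIES 1) XOR ((NOT 0 XOR 0) AND 1)) -> 0
  row 11 [1011]: ((NOT 1 IMPLIES 1) XOR ((NOT 1 XOR 0) AND 1)) -> 1
  row 12 [1100]: ((NOT 1 IMPLIES 0) XOR ((NOT 0 XOR 1) AND 1)) -> 1
  row 13 [1101]: ((NOT 1 IMPLIES 0) XOR ((NOT 1 XOR 1) AND 1)) -> 0
  row 14 [1110]: ((NOT 1 IMPLIES 1) XOR ((NOT 0 XOR 1) AND 1)) -> 1
  row 15 [1111]: ((NOT 1 IMPLIES 1) XOR ((NOT 1 XOR 1) AND 1)) -> 0
Full result column, 4 rows per line (P1,P2 fixed per line; P3,P4 runs 00..11 left to right):
  rows 0-3 [P1,P2=00]: 0011  = hex 3
  rows 4-7 [P1,P2=01]: 0011  = hex 3
  rows 8-11 [P1,P2=10]: 0101  = hex 5
  rows 12-15 [P1,P2=11]: 1010  = hex A
Output column (row 0 .. row 15) = 0011001101011010
Output column grouped in 4s = 0011 0011 0101 1010 = 0x335A
Convert to decimal digit by digit (value = value*16 + digit):
  3 -> 3
  3*16 + 3 = 51
  51*16 + 5 = 821
  821*16 + 10 (A) = 13146
Decimal = 13146

13146


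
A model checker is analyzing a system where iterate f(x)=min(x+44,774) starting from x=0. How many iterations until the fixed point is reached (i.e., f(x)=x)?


Step 1: x=0, cap=774, increment=44
Step 2: x grows by 44 each step until capped at 774; fixed point is x=774
Step 3: iterations = ceil(774/44) = 18

18


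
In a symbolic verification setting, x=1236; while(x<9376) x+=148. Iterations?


Step 1: x goes from 1236 toward 9376 by 148; the body runs while x<9376, so iterations = ceil((bound-start)/step)
Step 2: Distance=8140
Step 3: ceil(8140/148)=55

55


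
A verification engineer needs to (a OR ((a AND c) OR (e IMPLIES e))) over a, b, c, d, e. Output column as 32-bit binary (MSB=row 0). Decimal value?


Formula: (a OR ((a AND c) OR (e IMPLIES e))) over a, b, c, d, e (32 rows)
Evaluate each row (bits = a,b,c,d,e, MSB first):
  row 0 [00000]: (0 OR ((0 AND 0) OR (0 IMPLIES 0))) -> 1
  row 1 [00001]: (0 OR ((0 AND 0) OR (1 IMPLIES 1))) -> 1
  row 2 [00010]: (0 OR ((0 AND 0) OR (0 IMPLIES 0))) -> 1
  row 3 [00011]: (0 OR ((0 AND 0) OR (1 IMPLIES 1))) -> 1
  row 4 [00100]: (0 OR ((0 AND 1) OR (0 IMPLIES 0))) -> 1
  row 5 [00101]: (0 OR ((0 AND 1) OR (1 IMPLIES 1))) -> 1
  row 6 [00110]: (0 OR ((0 AND 1) OR (0 IMPLIES 0))) -> 1
  row 7 [00111]: (0 OR ((0 AND 1) OR (1 IMPLIES 1))) -> 1
  row 8 [01000]: (0 OR ((0 AND 0) OR (0 IMPLIES 0))) -> 1
  row 9 [01001]: (0 OR ((0 AND 0) OR (1 IMPLIES 1))) -> 1
  row 10 [01010]: (0 OR ((0 AND 0) OR (0 IMPLIES 0))) -> 1
  row 11 [01011]: (0 OR ((0 AND 0) OR (1 IMPLIES 1))) -> 1
  row 12 [01100]: (0 OR ((0 AND 1) OR (0 IMPLIES 0))) -> 1
  row 13 [01101]: (0 OR ((0 AND 1) OR (1 IMPLIES 1))) -> 1
  row 14 [01110]: (0 OR ((0 AND 1) OR (0 IMPLIES 0))) -> 1
  row 15 [01111]: (0 OR ((0 AND 1) OR (1 IMPLIES 1))) -> 1
  row 16 [10000]: (1 OR ((1 AND 0) OR (0 IMPLIES 0))) -> 1
  row 17 [10001]: (1 OR ((1 AND 0) OR (1 IMPLIES 1))) -> 1
  row 18 [10010]: (1 OR ((1 AND 0) OR (0 IMPLIES 0))) -> 1
  row 19 [10011]: (1 OR ((1 AND 0) OR (1 IMPLIES 1))) -> 1
  row 20 [10100]: (1 OR ((1 AND 1) OR (0 IMPLIES 0))) -> 1
  row 21 [10101]: (1 OR ((1 AND 1) OR (1 IMPLIES 1))) -> 1
  row 22 [10110]: (1 OR ((1 AND 1) OR (0 IMPLIES 0))) -> 1
  row 23 [10111]: (1 OR ((1 AND 1) OR (1 IMPLIES 1))) -> 1
  row 24 [11000]: (1 OR ((1 AND 0) OR (0 IMPLIES 0))) -> 1
  row 25 [11001]: (1 OR ((1 AND 0) OR (1 IMPLIES 1))) -> 1
  row 26 [11010]: (1 OR ((1 AND 0) OR (0 IMPLIES 0))) -> 1
  row 27 [11011]: (1 OR ((1 AND 0) OR (1 IMPLIES 1))) -> 1
  row 28 [11100]: (1 OR ((1 AND 1) OR (0 IMPLIES 0))) -> 1
  row 29 [11101]: (1 OR ((1 AND 1) OR (1 IMPLIES 1))) -> 1
  row 30 [11110]: (1 OR ((1 AND 1) OR (0 IMPLIES 0))) -> 1
  row 31 [11111]: (1 OR ((1 AND 1) OR (1 IMPLIES 1))) -> 1
Full result column, 4 rows per line (a,b,c fixed per line; d,e runs 00..11 left to right):
  rows 0-3 [a,b,c=000]: 1111  = hex F
  rows 4-7 [a,b,c=001]: 1111  = hex F
  rows 8-11 [a,b,c=010]: 1111  = hex F
  rows 12-15 [a,b,c=011]: 1111  = hex F
  rows 16-19 [a,b,c=100]: 1111  = hex F
  rows 20-23 [a,b,c=101]: 1111  = hex F
  rows 24-27 [a,b,c=110]: 1111  = hex F
  rows 28-31 [a,b,c=111]: 1111  = hex F
Output column (row 0 .. row 31) = 11111111111111111111111111111111
Output column grouped in 4s = 1111 1111 1111 1111 1111 1111 1111 1111 = 0xFFFFFFFF
Convert to decimal digit by digit (value = value*16 + digit):
  F -> 15
  15*16 + 15 (F) = 255
  255*16 + 15 (F) = 4095
  4095*16 + 15 (F) = 65535
  65535*16 + 15 (F) = 1048575
  1048575*16 + 15 (F) = 16777215
  16777215*16 + 15 (F) = 268435455
  268435455*16 + 15 (F) = 4294967295
Decimal = 4294967295

4294967295


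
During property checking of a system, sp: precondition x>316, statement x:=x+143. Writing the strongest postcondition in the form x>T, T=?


Formula: sp(P, x:=E) = exists old_x. (x = E[old_x/x]) AND P[old_x/x] (old_x is the value of x before the assignment; eliminate old_x by solving x = E[old_x/x] for old_x)
Step 1: Precondition P: x>316, i.e. old_x > 316
Step 2: Assignment gives x = old_x + 143, so old_x = x - 143
Step 3: Substitute into P: x - 143 > 316
Step 4: Simplify: x > 316+143 = 459

459


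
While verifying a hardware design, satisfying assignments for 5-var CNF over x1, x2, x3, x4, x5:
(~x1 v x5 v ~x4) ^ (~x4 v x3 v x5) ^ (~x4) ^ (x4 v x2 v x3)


CNF with 4 clauses over 5 vars (32 assignments).
An assignment satisfies CNF iff every clause has >=1 true literal.
Check each row (bits = x1,x2,x3,x4,x5; clause T/F shown):
  row 0 [00000]: clauses=TTTF -> 0
  row 1 [00001]: clauses=TTTF -> 0
  row 2 [00010]: clauses=TFFT -> 0
  row 3 [00011]: clauses=TTFT -> 0
  row 4 [00100]: clauses=TTTT -> 1
  row 5 [00101]: clauses=TTTT -> 1
  row 6 [00110]: clauses=TTFT -> 0
  row 7 [00111]: clauses=TTFT -> 0
  row 8 [01000]: clauses=TTTT -> 1
  row 9 [01001]: clauses=TTTT -> 1
  row 10 [01010]: clauses=TFFT -> 0
  row 11 [01011]: clauses=TTFT -> 0
  row 12 [01100]: clauses=TTTT -> 1
  row 13 [01101]: clauses=TTTT -> 1
  row 14 [01110]: clauses=TTFT -> 0
  row 15 [01111]: clauses=TTFT -> 0
  row 16 [10000]: clauses=TTTF -> 0
  row 17 [10001]: clauses=TTTF -> 0
  row 18 [10010]: clauses=FFFT -> 0
  row 19 [10011]: clauses=TTFT -> 0
  row 20 [10100]: clauses=TTTT -> 1
  row 21 [10101]: clauses=TTTT -> 1
  row 22 [10110]: clauses=FTFT -> 0
  row 23 [10111]: clauses=TTFT -> 0
  row 24 [11000]: clauses=TTTT -> 1
  row 25 [11001]: clauses=TTTT -> 1
  row 26 [11010]: clauses=FFFT -> 0
  row 27 [11011]: clauses=TTFT -> 0
  row 28 [11100]: clauses=TTTT -> 1
  row 29 [11101]: clauses=TTTT -> 1
  row 30 [11110]: clauses=FTFT -> 0
  row 31 [11111]: clauses=TTFT -> 0
Full result column, 8 rows per line (x1,x2 fixed per line; x3,x4,x5 runs 000..111 left to right):
  rows 0-7 [x1,x2=00]: 00001100  (ones: 2)
  rows 8-15 [x1,x2=01]: 11001100  (ones: 4)
  rows 16-23 [x1,x2=10]: 00001100  (ones: 2)
  rows 24-31 [x1,x2=11]: 11001100  (ones: 4)
Satisfying assignments = 2+4+2+4 = 12

12


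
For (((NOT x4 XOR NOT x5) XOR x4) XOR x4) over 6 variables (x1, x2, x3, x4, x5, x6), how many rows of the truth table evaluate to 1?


Formula: (((NOT x4 XOR NOT x5) XOR x4) XOR x4) over 6 vars (64 rows)
Evaluate each row (x1, x2, x3, x4, x5, x6 as bits, MSB first):
  row 0 [000000]: (((NOT 0 XOR NOT 0) XOR 0) XOR 0) -> 0
  row 1 [000001]: (((NOT 0 XOR NOT 0) XOR 0) XOR 0) -> 0
  row 2 [000010]: (((NOT 0 XOR NOT 1) XOR 0) XOR 0) -> 1
  row 3 [000011]: (((NOT 0 XOR NOT 1) XOR 0) XOR 0) -> 1
  row 4 [000100]: (((NOT 1 XOR NOT 0) XOR 1) XOR 1) -> 1
  (every remaining row is evaluated the same way; all 64 results are listed next)
Full result column, 8 rows per line (x1,x2,x3 fixed per line; x4,x5,x6 runs 000..111 left to right):
  rows 0-7 [x1,x2,x3=000]: 00111100  (ones: 4)
  rows 8-15 [x1,x2,x3=001]: 00111100  (ones: 4)
  rows 16-23 [x1,x2,x3=010]: 00111100  (ones: 4)
  rows 24-31 [x1,x2,x3=011]: 00111100  (ones: 4)
  rows 32-39 [x1,x2,x3=100]: 00111100  (ones: 4)
  rows 40-47 [x1,x2,x3=101]: 00111100  (ones: 4)
  rows 48-55 [x1,x2,x3=110]: 00111100  (ones: 4)
  rows 56-63 [x1,x2,x3=111]: 00111100  (ones: 4)
Count of 1-rows = 4+4+4+4+4+4+4+4 = 32

32


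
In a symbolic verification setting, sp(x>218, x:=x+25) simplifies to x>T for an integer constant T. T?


Formula: sp(P, x:=E) = exists old_x. (x = E[old_x/x]) AND P[old_x/x] (old_x is the value of x before the assignment; eliminate old_x by solving x = E[old_x/x] for old_x)
Step 1: Precondition P: x>218, i.e. old_x > 218
Step 2: Assignment gives x = old_x + 25, so old_x = x - 25
Step 3: Substitute into P: x - 25 > 218
Step 4: Simplify: x > 218+25 = 243

243


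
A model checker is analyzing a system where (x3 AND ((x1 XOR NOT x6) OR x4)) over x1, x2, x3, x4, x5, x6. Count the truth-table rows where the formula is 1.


Formula: (x3 AND ((x1 XOR NOT x6) OR x4)) over 6 vars (64 rows)
Evaluate each row (x1, x2, x3, x4, x5, x6 as bits, MSB first):
  row 0 [000000]: (0 AND ((0 XOR NOT 0) OR 0)) -> 0
  row 1 [000001]: (0 AND ((0 XOR NOT 1) OR 0)) -> 0
  row 2 [000010]: (0 AND ((0 XOR NOT 0) OR 0)) -> 0
  row 3 [000011]: (0 AND ((0 XOR NOT 1) OR 0)) -> 0
  row 4 [000100]: (0 AND ((0 XOR NOT 0) OR 1)) -> 0
  (every remaining row is evaluated the same way; all 64 results are listed next)
Full result column, 8 rows per line (x1,x2,x3 fixed per line; x4,x5,x6 runs 000..111 left to right):
  rows 0-7 [x1,x2,x3=000]: 00000000  (ones: 0)
  rows 8-15 [x1,x2,x3=001]: 10101111  (ones: 6)
  rows 16-23 [x1,x2,x3=010]: 00000000  (ones: 0)
  rows 24-31 [x1,x2,x3=011]: 10101111  (ones: 6)
  rows 32-39 [x1,x2,x3=100]: 00000000  (ones: 0)
  rows 40-47 [x1,x2,x3=101]: 01011111  (ones: 6)
  rows 48-55 [x1,x2,x3=110]: 00000000  (ones: 0)
  rows 56-63 [x1,x2,x3=111]: 01011111  (ones: 6)
Count of 1-rows = 0+6+0+6+0+6+0+6 = 24

24


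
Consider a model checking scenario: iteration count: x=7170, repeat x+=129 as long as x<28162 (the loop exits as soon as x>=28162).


Step 1: x goes from 7170 toward 28162 by 129; the body runs while x<28162, so iterations = ceil((bound-start)/step)
Step 2: Distance=20992
Step 3: ceil(20992/129)=163

163


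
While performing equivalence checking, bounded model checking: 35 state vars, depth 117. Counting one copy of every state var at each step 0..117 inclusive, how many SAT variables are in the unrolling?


BMC unrolls to depth k, creating one copy of each state var for steps 0..k.
Step count = 117 + 1 = 118 (steps 0 through 117)
Vars per step = 35
Total = 35 * 118 = 4130

4130


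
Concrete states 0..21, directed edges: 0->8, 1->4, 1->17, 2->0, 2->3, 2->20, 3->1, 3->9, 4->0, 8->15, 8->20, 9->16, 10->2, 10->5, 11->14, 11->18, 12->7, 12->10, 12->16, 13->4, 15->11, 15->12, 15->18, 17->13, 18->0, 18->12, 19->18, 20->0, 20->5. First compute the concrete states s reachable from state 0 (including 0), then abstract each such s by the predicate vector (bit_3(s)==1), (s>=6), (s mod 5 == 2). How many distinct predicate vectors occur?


BFS from 0:
Concrete reachable: {0, 1, 2, 3, 4, 5, 7, 8, 9, 10, 11, 12, 13, 14, 15, 16, 17, 18, 20}
Abstract via predicates (bit_3(s)==1), (s>=6), (s mod 5 == 2):
  (0,0,0) <- {0, 1, 3, 4, 5}
  (0,0,1) <- {2}
  (0,1,0) <- {16, 18, 20}
  (0,1,1) <- {7, 17}
  (1,1,0) <- {8, 9, 10, 11, 13, 14, 15}
  (1,1,1) <- {12}
Distinct abstract states = 6

6


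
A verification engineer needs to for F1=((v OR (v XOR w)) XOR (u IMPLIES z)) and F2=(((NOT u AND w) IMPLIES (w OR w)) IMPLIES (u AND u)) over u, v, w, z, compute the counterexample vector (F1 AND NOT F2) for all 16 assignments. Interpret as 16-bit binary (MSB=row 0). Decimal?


F1 = ((v OR (v XOR w)) XOR (u IMPLIES z))
F2 = (((NOT u AND w) IMPLIES (w OR w)) IMPLIES (u AND u))
Counterexample to F1=>F2 is where F1=1 and F2=0.
Evaluate each row (bits = u,v,w,z, MSB first):
  row 0 [0000]: F1=1 F2=0 -> F1&~F2 -> 1
  row 1 [0001]: F1=1 F2=0 -> F1&~F2 -> 1
  row 2 [0010]: F1=0 F2=0 -> F1&~F2 -> 0
  row 3 [0011]: F1=0 F2=0 -> F1&~F2 -> 0
  row 4 [0100]: F1=0 F2=0 -> F1&~F2 -> 0
  row 5 [0101]: F1=0 F2=0 -> F1&~F2 -> 0
  row 6 [0110]: F1=0 F2=0 -> F1&~F2 -> 0
  row 7 [0111]: F1=0 F2=0 -> F1&~F2 -> 0
  row 8 [1000]: F1=0 F2=1 -> F1&~F2 -> 0
  row 9 [1001]: F1=1 F2=1 -> F1&~F2 -> 0
  row 10 [1010]: F1=1 F2=1 -> F1&~F2 -> 0
  row 11 [1011]: F1=0 F2=1 -> F1&~F2 -> 0
  row 12 [1100]: F1=1 F2=1 -> F1&~F2 -> 0
  row 13 [1101]: F1=0 F2=1 -> F1&~F2 -> 0
  row 14 [1110]: F1=1 F2=1 -> F1&~F2 -> 0
  row 15 [1111]: F1=0 F2=1 -> F1&~F2 -> 0
Full result column, 4 rows per line (u,v fixed per line; w,z runs 00..11 left to right):
  rows 0-3 [u,v=00]: 1100  = hex C
  rows 4-7 [u,v=01]: 0000  = hex 0
  rows 8-11 [u,v=10]: 0000  = hex 0
  rows 12-15 [u,v=11]: 0000  = hex 0
Counterexample vector (row 0 .. row 15) = 1100000000000000
Output column grouped in 4s = 1100 0000 0000 0000 = 0xC000
Convert to decimal digit by digit (value = value*16 + digit):
  C -> 12
  12*16 + 0 = 192
  192*16 + 0 = 3072
  3072*16 + 0 = 49152
Decimal = 49152

49152


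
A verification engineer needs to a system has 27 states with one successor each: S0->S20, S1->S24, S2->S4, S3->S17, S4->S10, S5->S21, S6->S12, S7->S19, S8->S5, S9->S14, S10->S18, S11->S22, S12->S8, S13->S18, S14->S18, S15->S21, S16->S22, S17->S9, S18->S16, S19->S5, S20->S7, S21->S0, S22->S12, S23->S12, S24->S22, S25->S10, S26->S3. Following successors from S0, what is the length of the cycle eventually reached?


Trace from S0 until a state repeats:
  S0 -> S20 -> S7 -> S19 -> S5 -> S21 -> S0
S0 first seen at step 0, revisited at step 6.
Cycle length = 6 - 0 = 6

6


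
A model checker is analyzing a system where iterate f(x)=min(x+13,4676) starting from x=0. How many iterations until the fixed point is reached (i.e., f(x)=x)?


Step 1: x=0, cap=4676, increment=13
Step 2: x grows by 13 each step until capped at 4676; fixed point is x=4676
Step 3: iterations = ceil(4676/13) = 360

360
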